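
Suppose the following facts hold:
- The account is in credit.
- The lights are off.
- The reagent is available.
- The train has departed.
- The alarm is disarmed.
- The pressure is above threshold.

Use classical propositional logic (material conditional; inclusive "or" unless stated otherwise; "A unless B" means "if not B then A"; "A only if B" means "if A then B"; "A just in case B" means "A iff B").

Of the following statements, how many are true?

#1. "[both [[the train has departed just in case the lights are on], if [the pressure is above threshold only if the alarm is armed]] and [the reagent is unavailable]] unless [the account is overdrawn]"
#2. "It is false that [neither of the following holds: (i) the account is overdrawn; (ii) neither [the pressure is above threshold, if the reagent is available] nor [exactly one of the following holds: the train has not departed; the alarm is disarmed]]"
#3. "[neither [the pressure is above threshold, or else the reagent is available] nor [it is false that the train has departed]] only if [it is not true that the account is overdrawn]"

1

Let V = "the pressure is above threshold" (T), U = "the alarm is armed" (F), S = "the train has departed" (T), Q = "the lights are on" (F), R = "the reagent is available" (T), P = "the account is overdrawn" (F).

#1: Formalization: (((V -> U) -> (S <-> Q)) & ~R) | P

V -> U = T -> F = F
S <-> Q = T <-> F = F
(V -> U) -> (S <-> Q) = F -> F = T
~R = ~T = F
((V -> U) -> (S <-> Q)) & ~R = T & F = F
(((V -> U) -> (S <-> Q)) & ~R) | P = F | F = F
Hence #1 is false.

#2: Parsed as ~(P nor ((R -> V) nor (~S xor ~U)))

R -> V = T -> T = T
~S = ~T = F
~U = ~F = T
~S xor ~U = F xor T = T
(R -> V) nor (~S xor ~U) = T nor T = F
P nor ((R -> V) nor (~S xor ~U)) = F nor F = T
~(P nor ((R -> V) nor (~S xor ~U))) = ~T = F
So #2 is false.

#3: In symbols: ((V | R) nor ~S) -> ~P

V | R = T | T = T
~S = ~T = F
(V | R) nor ~S = T nor F = F
~P = ~F = T
((V | R) nor ~S) -> ~P = F -> T = T
Thus #3 is true.

Count: 1.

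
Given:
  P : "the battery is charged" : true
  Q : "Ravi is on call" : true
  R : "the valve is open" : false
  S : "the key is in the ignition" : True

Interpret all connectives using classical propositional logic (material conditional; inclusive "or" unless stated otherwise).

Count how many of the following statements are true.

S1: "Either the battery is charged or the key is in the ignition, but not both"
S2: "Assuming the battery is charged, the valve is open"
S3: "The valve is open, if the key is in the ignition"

0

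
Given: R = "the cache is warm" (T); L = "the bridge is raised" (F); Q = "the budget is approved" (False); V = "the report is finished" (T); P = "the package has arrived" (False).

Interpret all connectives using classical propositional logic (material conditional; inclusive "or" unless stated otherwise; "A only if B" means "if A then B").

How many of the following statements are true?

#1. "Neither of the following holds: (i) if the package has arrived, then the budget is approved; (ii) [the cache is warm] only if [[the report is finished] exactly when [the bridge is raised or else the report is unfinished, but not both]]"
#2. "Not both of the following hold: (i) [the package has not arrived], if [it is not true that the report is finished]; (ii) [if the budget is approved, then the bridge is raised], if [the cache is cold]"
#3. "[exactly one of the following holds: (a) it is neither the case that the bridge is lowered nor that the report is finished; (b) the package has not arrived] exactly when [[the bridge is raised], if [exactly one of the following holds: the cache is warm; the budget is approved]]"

0

#1: Formalization: (P -> Q) nor (R -> (V <-> (L xor ~V)))

P -> Q = F -> F = T
~V = ~T = F
L xor ~V = F xor F = F
V <-> (L xor ~V) = T <-> F = F
R -> (V <-> (L xor ~V)) = T -> F = F
(P -> Q) nor (R -> (V <-> (L xor ~V))) = T nor F = F
So #1 is false.

#2: In symbols: (~V -> ~P) nand (~R -> (Q -> L))

~V = ~T = F
~P = ~F = T
~V -> ~P = F -> T = T
~R = ~T = F
Q -> L = F -> F = T
~R -> (Q -> L) = F -> T = T
(~V -> ~P) nand (~R -> (Q -> L)) = T nand T = F
Hence #2 is false.

#3: Parsed as ((~L nor V) xor ~P) <-> ((R xor Q) -> L)

~L = ~F = T
~L nor V = T nor T = F
~P = ~F = T
(~L nor V) xor ~P = F xor T = T
R xor Q = T xor F = T
(R xor Q) -> L = T -> F = F
((~L nor V) xor ~P) <-> ((R xor Q) -> L) = T <-> F = F
So #3 is false.

True statements: 0 (none).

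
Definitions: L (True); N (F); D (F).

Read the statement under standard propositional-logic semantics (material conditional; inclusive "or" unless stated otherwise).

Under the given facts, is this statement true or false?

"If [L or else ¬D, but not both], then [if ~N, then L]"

In symbols: (L ⊕ ¬D) → (¬N → L)

¬D = ¬F = T
L ⊕ ¬D = T ⊕ T = F
¬N = ¬F = T
¬N → L = T → T = T
(L ⊕ ¬D) → (¬N → L) = F → T = T

True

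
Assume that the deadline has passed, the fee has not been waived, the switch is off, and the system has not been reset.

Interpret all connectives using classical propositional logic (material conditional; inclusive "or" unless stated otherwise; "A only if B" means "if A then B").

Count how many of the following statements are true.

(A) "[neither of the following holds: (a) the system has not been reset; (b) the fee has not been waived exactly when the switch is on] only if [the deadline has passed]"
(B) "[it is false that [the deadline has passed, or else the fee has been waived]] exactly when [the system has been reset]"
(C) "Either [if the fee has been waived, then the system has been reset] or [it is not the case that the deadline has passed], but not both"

Let S = "the system has been reset" (F), Q = "the fee has been waived" (F), R = "the switch is on" (F), P = "the deadline has passed" (T).

(A): Parsed as (~S nor (~Q <-> R)) -> P

~S = ~F = T
~Q = ~F = T
~Q <-> R = T <-> F = F
~S nor (~Q <-> R) = T nor F = F
(~S nor (~Q <-> R)) -> P = F -> T = T
So (A) is true.

(B): This is ~(P | Q) <-> S.

P | Q = T | F = T
~(P | Q) = ~T = F
~(P | Q) <-> S = F <-> F = T
So (B) is true.

(C): In symbols: (Q -> S) xor ~P

Q -> S = F -> F = T
~P = ~T = F
(Q -> S) xor ~P = T xor F = T
Hence (C) is true.

3 of the 3 statements are true ((A), (B), (C)).

3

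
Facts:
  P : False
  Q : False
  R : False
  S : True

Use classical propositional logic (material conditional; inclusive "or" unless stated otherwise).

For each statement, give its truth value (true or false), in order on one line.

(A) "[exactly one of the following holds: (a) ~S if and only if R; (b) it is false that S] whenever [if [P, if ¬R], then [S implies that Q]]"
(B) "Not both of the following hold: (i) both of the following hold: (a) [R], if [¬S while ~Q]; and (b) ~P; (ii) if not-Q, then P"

(A): In symbols: ((~R -> P) -> (S -> Q)) -> ((~S <-> R) xor ~S)

~R = ~F = T
~R -> P = T -> F = F
S -> Q = T -> F = F
(~R -> P) -> (S -> Q) = F -> F = T
~S = ~T = F
~S <-> R = F <-> F = T
~S = ~T = F
(~S <-> R) xor ~S = T xor F = T
((~R -> P) -> (S -> Q)) -> ((~S <-> R) xor ~S) = T -> T = T
Hence (A) is true.

(B): In symbols: (((~S & ~Q) -> R) & ~P) nand (~Q -> P)

~S = ~T = F
~Q = ~F = T
~S & ~Q = F & T = F
(~S & ~Q) -> R = F -> F = T
~P = ~F = T
((~S & ~Q) -> R) & ~P = T & T = T
~Q = ~F = T
~Q -> P = T -> F = F
(((~S & ~Q) -> R) & ~P) nand (~Q -> P) = T nand F = T
Thus (B) is true.

(A) true, (B) true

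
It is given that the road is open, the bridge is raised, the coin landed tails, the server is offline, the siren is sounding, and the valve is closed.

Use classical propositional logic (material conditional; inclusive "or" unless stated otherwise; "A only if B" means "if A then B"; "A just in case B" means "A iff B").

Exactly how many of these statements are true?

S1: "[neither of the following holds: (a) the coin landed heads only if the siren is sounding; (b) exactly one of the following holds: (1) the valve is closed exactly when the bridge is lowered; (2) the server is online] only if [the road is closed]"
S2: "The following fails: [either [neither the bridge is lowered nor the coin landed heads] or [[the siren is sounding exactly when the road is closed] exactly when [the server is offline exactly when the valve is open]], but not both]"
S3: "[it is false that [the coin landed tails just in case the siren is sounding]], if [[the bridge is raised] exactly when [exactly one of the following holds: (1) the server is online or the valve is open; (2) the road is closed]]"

Let R = "the coin landed heads" (F), U = "the siren is sounding" (T), V = "the valve is open" (F), Q = "the bridge is raised" (T), S = "the server is online" (F), P = "the road is closed" (F).

S1: This is ((R -> U) nor ((~V <-> ~Q) xor S)) -> P.

R -> U = F -> T = T
~V = ~F = T
~Q = ~T = F
~V <-> ~Q = T <-> F = F
(~V <-> ~Q) xor S = F xor F = F
(R -> U) nor ((~V <-> ~Q) xor S) = T nor F = F
((R -> U) nor ((~V <-> ~Q) xor S)) -> P = F -> F = T
So S1 is true.

S2: In symbols: ~((~Q nor R) xor ((U <-> P) <-> (~S <-> V)))

~Q = ~T = F
~Q nor R = F nor F = T
U <-> P = T <-> F = F
~S = ~F = T
~S <-> V = T <-> F = F
(U <-> P) <-> (~S <-> V) = F <-> F = T
(~Q nor R) xor ((U <-> P) <-> (~S <-> V)) = T xor T = F
~((~Q nor R) xor ((U <-> P) <-> (~S <-> V))) = ~F = T
So S2 is true.

S3: This is (Q <-> ((S | V) xor P)) -> ~(~R <-> U).

S | V = F | F = F
(S | V) xor P = F xor F = F
Q <-> ((S | V) xor P) = T <-> F = F
~R = ~F = T
~R <-> U = T <-> T = T
~(~R <-> U) = ~T = F
(Q <-> ((S | V) xor P)) -> ~(~R <-> U) = F -> F = T
Hence S3 is true.

True statements: 3 (S1, S2, S3).

3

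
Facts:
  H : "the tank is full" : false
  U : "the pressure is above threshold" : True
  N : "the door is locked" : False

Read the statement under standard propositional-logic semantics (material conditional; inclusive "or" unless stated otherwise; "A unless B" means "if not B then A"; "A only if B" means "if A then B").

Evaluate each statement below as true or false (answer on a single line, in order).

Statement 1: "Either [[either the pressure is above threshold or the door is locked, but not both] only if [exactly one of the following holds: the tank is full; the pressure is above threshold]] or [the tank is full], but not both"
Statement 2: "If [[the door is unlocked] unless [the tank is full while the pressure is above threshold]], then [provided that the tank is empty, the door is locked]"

Statement 1 true / Statement 2 false

Statement 1: Formalization: ((U ⊕ N) → (H ⊕ U)) ⊕ H

U ⊕ N = T ⊕ F = T
H ⊕ U = F ⊕ T = T
(U ⊕ N) → (H ⊕ U) = T → T = T
((U ⊕ N) → (H ⊕ U)) ⊕ H = T ⊕ F = T
Hence Statement 1 is true.

Statement 2: Formalization: (¬N ∨ (H ∧ U)) → (¬H → N)

¬N = ¬F = T
H ∧ U = F ∧ T = F
¬N ∨ (H ∧ U) = T ∨ F = T
¬H = ¬F = T
¬H → N = T → F = F
(¬N ∨ (H ∧ U)) → (¬H → N) = T → F = F
So Statement 2 is false.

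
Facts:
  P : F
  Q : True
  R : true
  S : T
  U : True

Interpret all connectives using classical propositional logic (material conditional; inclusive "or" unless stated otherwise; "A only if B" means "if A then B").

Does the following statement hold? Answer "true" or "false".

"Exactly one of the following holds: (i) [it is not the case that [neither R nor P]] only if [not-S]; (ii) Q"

Formalization: (¬(R ↓ P) → ¬S) ⊕ Q

R ↓ P = T ↓ F = F
¬(R ↓ P) = ¬F = T
¬S = ¬T = F
¬(R ↓ P) → ¬S = T → F = F
(¬(R ↓ P) → ¬S) ⊕ Q = F ⊕ T = T

True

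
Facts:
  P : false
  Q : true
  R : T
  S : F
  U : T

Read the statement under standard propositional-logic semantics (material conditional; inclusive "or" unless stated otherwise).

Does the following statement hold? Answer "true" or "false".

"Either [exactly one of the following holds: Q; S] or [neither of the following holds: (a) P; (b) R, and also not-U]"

True.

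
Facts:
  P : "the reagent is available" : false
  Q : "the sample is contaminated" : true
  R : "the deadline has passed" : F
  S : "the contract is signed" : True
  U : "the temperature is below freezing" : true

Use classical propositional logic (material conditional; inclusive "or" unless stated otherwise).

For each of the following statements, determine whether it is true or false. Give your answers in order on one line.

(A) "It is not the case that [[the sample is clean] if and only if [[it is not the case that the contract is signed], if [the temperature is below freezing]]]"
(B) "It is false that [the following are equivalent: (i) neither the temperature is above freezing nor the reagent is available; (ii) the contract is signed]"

(A) False; (B) False

(A): Parsed as ¬(¬Q ↔ (U → ¬S))

¬Q = ¬T = F
¬S = ¬T = F
U → ¬S = T → F = F
¬Q ↔ (U → ¬S) = F ↔ F = T
¬(¬Q ↔ (U → ¬S)) = ¬T = F
Hence (A) is false.

(B): Parsed as ¬((¬U ↓ P) ↔ S)

¬U = ¬T = F
¬U ↓ P = F ↓ F = T
(¬U ↓ P) ↔ S = T ↔ T = T
¬((¬U ↓ P) ↔ S) = ¬T = F
Thus (B) is false.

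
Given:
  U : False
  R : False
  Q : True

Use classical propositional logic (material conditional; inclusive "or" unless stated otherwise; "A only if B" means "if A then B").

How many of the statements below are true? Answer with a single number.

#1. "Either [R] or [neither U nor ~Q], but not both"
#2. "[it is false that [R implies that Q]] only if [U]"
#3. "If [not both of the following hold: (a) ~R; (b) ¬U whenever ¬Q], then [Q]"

3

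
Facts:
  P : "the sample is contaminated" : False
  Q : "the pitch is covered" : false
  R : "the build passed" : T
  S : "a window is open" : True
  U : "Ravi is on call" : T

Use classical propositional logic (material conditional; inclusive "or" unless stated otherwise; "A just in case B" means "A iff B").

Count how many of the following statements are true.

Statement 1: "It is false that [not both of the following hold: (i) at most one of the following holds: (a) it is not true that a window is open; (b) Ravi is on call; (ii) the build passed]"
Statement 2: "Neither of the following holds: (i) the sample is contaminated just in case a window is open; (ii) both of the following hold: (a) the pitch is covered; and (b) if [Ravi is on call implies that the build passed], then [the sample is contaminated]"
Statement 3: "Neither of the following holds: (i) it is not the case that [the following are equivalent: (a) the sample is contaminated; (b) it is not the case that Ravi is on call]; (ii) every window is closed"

Statement 1: Formalization: not ((not S nand U) nand R)

not S = not True = False
not S nand U = False nand True = True
(not S nand U) nand R = True nand True = False
not ((not S nand U) nand R) = not False = True
So Statement 1 is true.

Statement 2: Parsed as (P iff S) nor (Q and ((U -> R) -> P))

P iff S = False iff True = False
U -> R = True -> True = True
(U -> R) -> P = True -> False = False
Q and ((U -> R) -> P) = False and False = False
(P iff S) nor (Q and ((U -> R) -> P)) = False nor False = True
Thus Statement 2 is true.

Statement 3: Parsed as not (P iff not U) nor not S

not U = not True = False
P iff not U = False iff False = True
not (P iff not U) = not True = False
not S = not True = False
not (P iff not U) nor not S = False nor False = True
Thus Statement 3 is true.

Count: 3.

3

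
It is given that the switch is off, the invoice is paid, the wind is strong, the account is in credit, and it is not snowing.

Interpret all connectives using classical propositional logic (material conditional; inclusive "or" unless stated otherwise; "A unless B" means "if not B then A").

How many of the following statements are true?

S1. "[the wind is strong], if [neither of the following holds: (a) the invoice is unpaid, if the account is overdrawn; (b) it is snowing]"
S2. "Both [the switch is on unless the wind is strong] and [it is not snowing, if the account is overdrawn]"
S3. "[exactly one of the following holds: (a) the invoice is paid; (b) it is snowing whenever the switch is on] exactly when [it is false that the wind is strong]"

3

Let S = "the account is overdrawn" (F), Q = "the invoice is paid" (T), U = "it is snowing" (F), R = "the wind is strong" (T), P = "the switch is on" (F).

S1: This is ((S -> ~Q) nor U) -> R.

~Q = ~T = F
S -> ~Q = F -> F = T
(S -> ~Q) nor U = T nor F = F
((S -> ~Q) nor U) -> R = F -> T = T
Hence S1 is true.

S2: This is (P | R) & (S -> ~U).

P | R = F | T = T
~U = ~F = T
S -> ~U = F -> T = T
(P | R) & (S -> ~U) = T & T = T
Thus S2 is true.

S3: In symbols: (Q xor (P -> U)) <-> ~R

P -> U = F -> F = T
Q xor (P -> U) = T xor T = F
~R = ~T = F
(Q xor (P -> U)) <-> ~R = F <-> F = T
So S3 is true.

True statements: 3.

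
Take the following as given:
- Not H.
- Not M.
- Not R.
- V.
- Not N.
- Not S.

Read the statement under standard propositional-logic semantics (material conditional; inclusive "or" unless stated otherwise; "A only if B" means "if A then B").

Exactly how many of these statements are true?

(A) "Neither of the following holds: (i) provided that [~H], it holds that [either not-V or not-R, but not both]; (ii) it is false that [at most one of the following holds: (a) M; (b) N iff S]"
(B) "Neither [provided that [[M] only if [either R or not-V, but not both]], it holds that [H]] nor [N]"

(A): Parsed as (not H -> (not V xor not R)) nor not (M nand (N iff S))

not H = not False = True
not V = not True = False
not R = not False = True
not V xor not R = False xor True = True
not H -> (not V xor not R) = True -> True = True
N iff S = False iff False = True
M nand (N iff S) = False nand True = True
not (M nand (N iff S)) = not True = False
(not H -> (not V xor not R)) nor not (M nand (N iff S)) = True nor False = False
Thus (A) is false.

(B): Parsed as ((M -> (R xor not V)) -> H) nor N

not V = not True = False
R xor not V = False xor False = False
M -> (R xor not V) = False -> False = True
(M -> (R xor not V)) -> H = True -> False = False
((M -> (R xor not V)) -> H) nor N = False nor False = True
So (B) is true.

True statements: 1.

1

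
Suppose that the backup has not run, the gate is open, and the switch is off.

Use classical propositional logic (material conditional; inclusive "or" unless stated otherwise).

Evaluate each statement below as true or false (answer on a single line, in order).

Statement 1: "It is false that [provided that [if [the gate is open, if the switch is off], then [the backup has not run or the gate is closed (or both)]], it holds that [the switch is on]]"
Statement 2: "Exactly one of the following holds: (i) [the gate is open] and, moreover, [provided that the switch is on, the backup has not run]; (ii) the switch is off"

Statement 1 T; Statement 2 F

Let R = "the switch is on" (F), Q = "the gate is open" (T), P = "the backup has run" (F).

Statement 1: Parsed as ¬(((¬R → Q) → (¬P ∨ ¬Q)) → R)

¬R = ¬F = T
¬R → Q = T → T = T
¬P = ¬F = T
¬Q = ¬T = F
¬P ∨ ¬Q = T ∨ F = T
(¬R → Q) → (¬P ∨ ¬Q) = T → T = T
((¬R → Q) → (¬P ∨ ¬Q)) → R = T → F = F
¬(((¬R → Q) → (¬P ∨ ¬Q)) → R) = ¬F = T
So Statement 1 is true.

Statement 2: Formalization: (Q ∧ (R → ¬P)) ⊕ ¬R

¬P = ¬F = T
R → ¬P = F → T = T
Q ∧ (R → ¬P) = T ∧ T = T
¬R = ¬F = T
(Q ∧ (R → ¬P)) ⊕ ¬R = T ⊕ T = F
Hence Statement 2 is false.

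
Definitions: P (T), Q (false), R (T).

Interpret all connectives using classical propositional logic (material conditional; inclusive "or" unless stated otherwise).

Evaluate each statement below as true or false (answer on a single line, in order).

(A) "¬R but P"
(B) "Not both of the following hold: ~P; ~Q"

(A) False, (B) True

(A): This is ~R & P.

~R = ~T = F
~R & P = F & T = F
So (A) is false.

(B): This is ~P nand ~Q.

~P = ~T = F
~Q = ~F = T
~P nand ~Q = F nand T = T
Thus (B) is true.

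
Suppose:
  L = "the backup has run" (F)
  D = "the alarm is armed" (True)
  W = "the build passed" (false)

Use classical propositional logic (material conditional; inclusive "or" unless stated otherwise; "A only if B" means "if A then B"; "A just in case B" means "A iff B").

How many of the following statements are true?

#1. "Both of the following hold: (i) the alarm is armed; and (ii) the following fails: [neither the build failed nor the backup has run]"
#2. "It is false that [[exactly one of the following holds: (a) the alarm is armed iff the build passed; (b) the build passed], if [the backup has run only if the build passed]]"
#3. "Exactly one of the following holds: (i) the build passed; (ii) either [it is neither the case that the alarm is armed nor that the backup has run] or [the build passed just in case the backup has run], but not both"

#1: Parsed as D & ~(~W nor L)

~W = ~F = T
~W nor L = T nor F = F
~(~W nor L) = ~F = T
D & ~(~W nor L) = T & T = T
Hence #1 is true.

#2: In symbols: ~((L -> W) -> ((D <-> W) xor W))

L -> W = F -> F = T
D <-> W = T <-> F = F
(D <-> W) xor W = F xor F = F
(L -> W) -> ((D <-> W) xor W) = T -> F = F
~((L -> W) -> ((D <-> W) xor W)) = ~F = T
Thus #2 is true.

#3: Formalization: W xor ((D nor L) xor (W <-> L))

D nor L = T nor F = F
W <-> L = F <-> F = T
(D nor L) xor (W <-> L) = F xor T = T
W xor ((D nor L) xor (W <-> L)) = F xor T = T
So #3 is true.

True statements: 3.

3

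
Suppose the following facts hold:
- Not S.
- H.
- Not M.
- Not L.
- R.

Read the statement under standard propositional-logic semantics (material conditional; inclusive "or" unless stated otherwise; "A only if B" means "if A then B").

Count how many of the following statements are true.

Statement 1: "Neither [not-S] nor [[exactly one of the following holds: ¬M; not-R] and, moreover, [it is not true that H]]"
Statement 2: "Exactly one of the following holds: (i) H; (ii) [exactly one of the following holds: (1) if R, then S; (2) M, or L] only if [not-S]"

0

Statement 1: In symbols: ~S nor ((~M xor ~R) & ~H)

~S = ~F = T
~M = ~F = T
~R = ~T = F
~M xor ~R = T xor F = T
~H = ~T = F
(~M xor ~R) & ~H = T & F = F
~S nor ((~M xor ~R) & ~H) = T nor F = F
Hence Statement 1 is false.

Statement 2: This is H xor (((R -> S) xor (M | L)) -> ~S).

R -> S = T -> F = F
M | L = F | F = F
(R -> S) xor (M | L) = F xor F = F
~S = ~F = T
((R -> S) xor (M | L)) -> ~S = F -> T = T
H xor (((R -> S) xor (M | L)) -> ~S) = T xor T = F
Thus Statement 2 is false.

0 of the 2 statements are true (none).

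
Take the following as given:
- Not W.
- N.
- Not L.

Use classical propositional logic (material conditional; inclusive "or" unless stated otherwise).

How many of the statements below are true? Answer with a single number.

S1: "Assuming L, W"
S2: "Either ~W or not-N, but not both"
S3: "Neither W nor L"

3

S1: This is L -> W.

L -> W = False -> False = True
Thus S1 is true.

S2: Parsed as not W xor not N

not W = not False = True
not N = not True = False
not W xor not N = True xor False = True
So S2 is true.

S3: Formalization: W nor L

W nor L = False nor False = True
So S3 is true.

3 of the 3 statements are true.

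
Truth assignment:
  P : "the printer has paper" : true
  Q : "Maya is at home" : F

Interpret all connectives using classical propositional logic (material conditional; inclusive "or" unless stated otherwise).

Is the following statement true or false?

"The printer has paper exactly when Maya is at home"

The statement is false.

Values: P=T, Q=F.
In symbols: P ↔ Q

P ↔ Q = T ↔ F = F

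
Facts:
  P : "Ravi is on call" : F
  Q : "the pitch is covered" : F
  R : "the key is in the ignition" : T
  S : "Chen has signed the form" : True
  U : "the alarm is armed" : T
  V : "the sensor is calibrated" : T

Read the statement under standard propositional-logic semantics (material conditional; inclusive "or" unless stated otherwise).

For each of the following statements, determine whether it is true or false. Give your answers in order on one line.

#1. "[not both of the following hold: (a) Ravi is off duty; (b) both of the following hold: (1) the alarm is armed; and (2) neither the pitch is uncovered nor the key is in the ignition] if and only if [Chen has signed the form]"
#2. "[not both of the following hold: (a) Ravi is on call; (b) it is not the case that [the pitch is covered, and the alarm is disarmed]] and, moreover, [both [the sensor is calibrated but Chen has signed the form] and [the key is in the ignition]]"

#1: Formalization: (not P nand (U and (not Q nor R))) iff S

not P = not False = True
not Q = not False = True
not Q nor R = True nor True = False
U and (not Q nor R) = True and False = False
not P nand (U and (not Q nor R)) = True nand False = True
(not P nand (U and (not Q nor R))) iff S = True iff True = True
So #1 is true.

#2: Parsed as (P nand not (Q and not U)) and ((V and S) and R)

not U = not True = False
Q and not U = False and False = False
not (Q and not U) = not False = True
P nand not (Q and not U) = False nand True = True
V and S = True and True = True
(V and S) and R = True and True = True
(P nand not (Q and not U)) and ((V and S) and R) = True and True = True
So #2 is true.

#1 True; #2 True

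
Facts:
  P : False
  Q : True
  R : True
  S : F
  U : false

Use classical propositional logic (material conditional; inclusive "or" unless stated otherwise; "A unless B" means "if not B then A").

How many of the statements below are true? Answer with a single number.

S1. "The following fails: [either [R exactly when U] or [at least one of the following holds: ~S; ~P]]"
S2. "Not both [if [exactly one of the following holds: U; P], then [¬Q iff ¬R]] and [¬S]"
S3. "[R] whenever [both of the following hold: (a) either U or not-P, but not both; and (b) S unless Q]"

1

S1: Parsed as ~((R <-> U) | (~S | ~P))

R <-> U = T <-> F = F
~S = ~F = T
~P = ~F = T
~S | ~P = T | T = T
(R <-> U) | (~S | ~P) = F | T = T
~((R <-> U) | (~S | ~P)) = ~T = F
Thus S1 is false.

S2: This is ((U xor P) -> (~Q <-> ~R)) nand ~S.

U xor P = F xor F = F
~Q = ~T = F
~R = ~T = F
~Q <-> ~R = F <-> F = T
(U xor P) -> (~Q <-> ~R) = F -> T = T
~S = ~F = T
((U xor P) -> (~Q <-> ~R)) nand ~S = T nand T = F
Hence S2 is false.

S3: This is ((U xor ~P) & (S | Q)) -> R.

~P = ~F = T
U xor ~P = F xor T = T
S | Q = F | T = T
(U xor ~P) & (S | Q) = T & T = T
((U xor ~P) & (S | Q)) -> R = T -> T = T
Thus S3 is true.

1 of the 3 statements is true (S3).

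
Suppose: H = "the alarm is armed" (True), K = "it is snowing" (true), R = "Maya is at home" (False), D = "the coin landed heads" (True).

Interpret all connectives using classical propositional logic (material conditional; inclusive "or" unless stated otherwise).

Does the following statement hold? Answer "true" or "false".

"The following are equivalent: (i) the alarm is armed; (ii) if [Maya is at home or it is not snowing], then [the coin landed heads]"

Values: H=T, R=F, K=T, D=T.
Parsed as H <-> ((R | ~K) -> D)

~K = ~T = F
R | ~K = F | F = F
(R | ~K) -> D = F -> T = T
H <-> ((R | ~K) -> D) = T <-> T = T

True.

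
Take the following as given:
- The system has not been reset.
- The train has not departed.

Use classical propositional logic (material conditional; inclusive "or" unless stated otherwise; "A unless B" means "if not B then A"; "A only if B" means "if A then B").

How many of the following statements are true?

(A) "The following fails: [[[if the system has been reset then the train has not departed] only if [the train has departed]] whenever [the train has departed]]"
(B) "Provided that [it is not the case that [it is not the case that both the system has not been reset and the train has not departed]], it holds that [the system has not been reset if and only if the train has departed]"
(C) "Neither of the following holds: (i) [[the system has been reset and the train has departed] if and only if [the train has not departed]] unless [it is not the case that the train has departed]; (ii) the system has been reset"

Let S = "the train has departed" (F), G = "the system has been reset" (F).

(A): In symbols: ~(S -> ((G -> ~S) -> S))

~S = ~F = T
G -> ~S = F -> T = T
(G -> ~S) -> S = T -> F = F
S -> ((G -> ~S) -> S) = F -> F = T
~(S -> ((G -> ~S) -> S)) = ~T = F
Thus (A) is false.

(B): This is ~(~G nand ~S) -> (~G <-> S).

~G = ~F = T
~S = ~F = T
~G nand ~S = T nand T = F
~(~G nand ~S) = ~F = T
~G = ~F = T
~G <-> S = T <-> F = F
~(~G nand ~S) -> (~G <-> S) = T -> F = F
Hence (B) is false.

(C): Formalization: (((G & S) <-> ~S) | ~S) nor G

G & S = F & F = F
~S = ~F = T
(G & S) <-> ~S = F <-> T = F
~S = ~F = T
((G & S) <-> ~S) | ~S = F | T = T
(((G & S) <-> ~S) | ~S) nor G = T nor F = F
Hence (C) is false.

True statements: 0 (none).

0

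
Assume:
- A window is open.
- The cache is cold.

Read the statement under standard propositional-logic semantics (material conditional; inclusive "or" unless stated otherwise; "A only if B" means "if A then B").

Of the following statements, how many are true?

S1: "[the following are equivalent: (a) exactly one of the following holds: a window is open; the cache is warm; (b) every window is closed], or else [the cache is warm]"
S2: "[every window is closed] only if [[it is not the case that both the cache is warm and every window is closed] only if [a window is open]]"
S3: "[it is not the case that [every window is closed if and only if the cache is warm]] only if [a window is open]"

2

Let P = "a window is open" (T), Q = "the cache is warm" (F).

S1: Formalization: ((P ⊕ Q) ↔ ¬P) ∨ Q

P ⊕ Q = T ⊕ F = T
¬P = ¬T = F
(P ⊕ Q) ↔ ¬P = T ↔ F = F
((P ⊕ Q) ↔ ¬P) ∨ Q = F ∨ F = F
So S1 is false.

S2: Formalization: ¬P → ((Q ↑ ¬P) → P)

¬P = ¬T = F
¬P = ¬T = F
Q ↑ ¬P = F ↑ F = T
(Q ↑ ¬P) → P = T → T = T
¬P → ((Q ↑ ¬P) → P) = F → T = T
Hence S2 is true.

S3: Parsed as ¬(¬P ↔ Q) → P

¬P = ¬T = F
¬P ↔ Q = F ↔ F = T
¬(¬P ↔ Q) = ¬T = F
¬(¬P ↔ Q) → P = F → T = T
Thus S3 is true.

True statements: 2 (S2, S3).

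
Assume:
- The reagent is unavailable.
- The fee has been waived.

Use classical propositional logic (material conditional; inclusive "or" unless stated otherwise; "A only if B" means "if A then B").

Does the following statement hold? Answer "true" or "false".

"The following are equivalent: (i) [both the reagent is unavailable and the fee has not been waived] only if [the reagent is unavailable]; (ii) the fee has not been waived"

False.

Let P = "the reagent is available" (F), Q = "the fee has been waived" (T).
In symbols: ((¬P ∧ ¬Q) → ¬P) ↔ ¬Q

¬P = ¬F = T
¬Q = ¬T = F
¬P ∧ ¬Q = T ∧ F = F
¬P = ¬F = T
(¬P ∧ ¬Q) → ¬P = F → T = T
¬Q = ¬T = F
((¬P ∧ ¬Q) → ¬P) ↔ ¬Q = T ↔ F = F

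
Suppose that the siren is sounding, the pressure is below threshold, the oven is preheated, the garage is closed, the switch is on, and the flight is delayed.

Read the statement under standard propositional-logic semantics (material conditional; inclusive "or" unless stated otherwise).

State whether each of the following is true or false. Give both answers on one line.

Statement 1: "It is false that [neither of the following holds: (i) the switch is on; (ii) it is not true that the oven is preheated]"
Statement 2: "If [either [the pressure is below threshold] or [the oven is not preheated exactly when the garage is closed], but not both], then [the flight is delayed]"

Let S = "the switch is on" (T), P = "the oven is preheated" (T), N = "the pressure is above threshold" (F), L = "the garage is closed" (T), D = "the flight is delayed" (T).

Statement 1: This is ¬(S ↓ ¬P).

¬P = ¬T = F
S ↓ ¬P = T ↓ F = F
¬(S ↓ ¬P) = ¬F = T
Hence Statement 1 is true.

Statement 2: This is (¬N ⊕ (¬P ↔ L)) → D.

¬N = ¬F = T
¬P = ¬T = F
¬P ↔ L = F ↔ T = F
¬N ⊕ (¬P ↔ L) = T ⊕ F = T
(¬N ⊕ (¬P ↔ L)) → D = T → T = T
Hence Statement 2 is true.

Statement 1 True; Statement 2 True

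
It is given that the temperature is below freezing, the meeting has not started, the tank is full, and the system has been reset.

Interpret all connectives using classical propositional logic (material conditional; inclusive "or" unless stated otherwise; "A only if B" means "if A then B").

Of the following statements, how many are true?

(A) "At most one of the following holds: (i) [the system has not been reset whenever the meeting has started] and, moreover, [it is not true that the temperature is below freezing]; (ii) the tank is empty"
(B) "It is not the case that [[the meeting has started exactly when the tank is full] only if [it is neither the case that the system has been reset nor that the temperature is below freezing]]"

Let K = "the meeting has started" (F), M = "the system has been reset" (T), W = "the temperature is below freezing" (T), Q = "the tank is full" (T).

(A): Parsed as ((K -> ~M) & ~W) nand ~Q

~M = ~T = F
K -> ~M = F -> F = T
~W = ~T = F
(K -> ~M) & ~W = T & F = F
~Q = ~T = F
((K -> ~M) & ~W) nand ~Q = F nand F = T
Hence (A) is true.

(B): Parsed as ~((K <-> Q) -> (M nor W))

K <-> Q = F <-> T = F
M nor W = T nor T = F
(K <-> Q) -> (M nor W) = F -> F = T
~((K <-> Q) -> (M nor W)) = ~T = F
So (B) is false.

1 of the 2 statements is true ((A)).

1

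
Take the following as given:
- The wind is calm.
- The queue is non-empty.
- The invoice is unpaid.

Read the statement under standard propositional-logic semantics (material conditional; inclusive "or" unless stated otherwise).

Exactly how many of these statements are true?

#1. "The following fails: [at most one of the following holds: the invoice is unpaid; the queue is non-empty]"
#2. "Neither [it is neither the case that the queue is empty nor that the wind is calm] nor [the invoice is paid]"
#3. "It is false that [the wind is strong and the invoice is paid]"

Let V = "the invoice is paid" (F), R = "the queue is empty" (F), L = "the wind is strong" (F).

#1: Formalization: ~(~V nand ~R)

~V = ~F = T
~R = ~F = T
~V nand ~R = T nand T = F
~(~V nand ~R) = ~F = T
So #1 is true.

#2: Parsed as (R nor ~L) nor V

~L = ~F = T
R nor ~L = F nor T = F
(R nor ~L) nor V = F nor F = T
Hence #2 is true.

#3: Parsed as ~(L & V)

L & V = F & F = F
~(L & V) = ~F = T
Hence #3 is true.

Count: 3.

3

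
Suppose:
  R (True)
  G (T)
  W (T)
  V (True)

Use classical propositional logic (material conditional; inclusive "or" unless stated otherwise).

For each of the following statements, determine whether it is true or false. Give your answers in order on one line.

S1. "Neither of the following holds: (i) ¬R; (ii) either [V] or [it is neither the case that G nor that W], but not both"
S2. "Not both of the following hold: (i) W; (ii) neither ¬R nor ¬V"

S1 False, S2 False

S1: Parsed as ~R nor (V xor (G nor W))

~R = ~T = F
G nor W = T nor T = F
V xor (G nor W) = T xor F = T
~R nor (V xor (G nor W)) = F nor T = F
Thus S1 is false.

S2: Formalization: W nand (~R nor ~V)

~R = ~T = F
~V = ~T = F
~R nor ~V = F nor F = T
W nand (~R nor ~V) = T nand T = F
So S2 is false.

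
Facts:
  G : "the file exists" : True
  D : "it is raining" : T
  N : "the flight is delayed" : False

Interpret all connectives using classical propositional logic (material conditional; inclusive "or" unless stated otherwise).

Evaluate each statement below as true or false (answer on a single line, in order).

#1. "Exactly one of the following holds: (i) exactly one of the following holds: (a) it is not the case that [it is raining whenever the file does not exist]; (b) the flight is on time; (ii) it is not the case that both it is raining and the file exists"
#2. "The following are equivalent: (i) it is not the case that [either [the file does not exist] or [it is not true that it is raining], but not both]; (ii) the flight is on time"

#1: In symbols: (not (not G -> D) xor not N) xor (D nand G)

not G = not True = False
not G -> D = False -> True = True
not (not G -> D) = not True = False
not N = not False = True
not (not G -> D) xor not N = False xor True = True
D nand G = True nand True = False
(not (not G -> D) xor not N) xor (D nand G) = True xor False = True
Hence #1 is true.

#2: This is not (not G xor not D) iff not N.

not G = not True = False
not D = not True = False
not G xor not D = False xor False = False
not (not G xor not D) = not False = True
not N = not False = True
not (not G xor not D) iff not N = True iff True = True
So #2 is true.

#1 True; #2 True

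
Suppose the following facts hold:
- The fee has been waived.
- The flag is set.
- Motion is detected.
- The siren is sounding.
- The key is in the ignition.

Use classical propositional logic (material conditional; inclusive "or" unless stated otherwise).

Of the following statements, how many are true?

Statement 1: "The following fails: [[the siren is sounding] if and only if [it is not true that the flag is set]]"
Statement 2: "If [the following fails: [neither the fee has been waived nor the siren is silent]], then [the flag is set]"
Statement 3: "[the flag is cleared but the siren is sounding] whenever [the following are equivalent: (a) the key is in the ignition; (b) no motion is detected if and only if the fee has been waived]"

Let S = "the siren is sounding" (True), Q = "the flag is set" (True), P = "the fee has been waived" (True), U = "the key is in the ignition" (True), R = "motion is detected" (True).

Statement 1: Formalization: not (S iff not Q)

not Q = not True = False
S iff not Q = True iff False = False
not (S iff not Q) = not False = True
Hence Statement 1 is true.

Statement 2: This is not (P nor not S) -> Q.

not S = not True = False
P nor not S = True nor False = False
not (P nor not S) = not False = True
not (P nor not S) -> Q = True -> True = True
Hence Statement 2 is true.

Statement 3: This is (U iff (not R iff P)) -> (not Q and S).

not R = not True = False
not R iff P = False iff True = False
U iff (not R iff P) = True iff False = False
not Q = not True = False
not Q and S = False and True = False
(U iff (not R iff P)) -> (not Q and S) = False -> False = True
So Statement 3 is true.

Count: 3.

3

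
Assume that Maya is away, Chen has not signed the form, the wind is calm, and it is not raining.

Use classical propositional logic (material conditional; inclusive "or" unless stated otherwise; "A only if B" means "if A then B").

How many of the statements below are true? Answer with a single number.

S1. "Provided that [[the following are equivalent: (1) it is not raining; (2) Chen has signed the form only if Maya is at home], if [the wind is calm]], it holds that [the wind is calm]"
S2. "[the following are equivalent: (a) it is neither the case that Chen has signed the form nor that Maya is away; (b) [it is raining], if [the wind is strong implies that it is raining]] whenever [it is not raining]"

Let L = "the wind is strong" (False), U = "it is raining" (False), D = "Chen has signed the form" (False), K = "Maya is at home" (False).

S1: Parsed as (not L -> (not U iff (D -> K))) -> not L

not L = not False = True
not U = not False = True
D -> K = False -> False = True
not U iff (D -> K) = True iff True = True
not L -> (not U iff (D -> K)) = True -> True = True
not L = not False = True
(not L -> (not U iff (D -> K))) -> not L = True -> True = True
Hence S1 is true.

S2: Formalization: not U -> ((D nor not K) iff ((L -> U) -> U))

not U = not False = True
not K = not False = True
D nor not K = False nor True = False
L -> U = False -> False = True
(L -> U) -> U = True -> False = False
(D nor not K) iff ((L -> U) -> U) = False iff False = True
not U -> ((D nor not K) iff ((L -> U) -> U)) = True -> True = True
Hence S2 is true.

2 of the 2 statements are true.

2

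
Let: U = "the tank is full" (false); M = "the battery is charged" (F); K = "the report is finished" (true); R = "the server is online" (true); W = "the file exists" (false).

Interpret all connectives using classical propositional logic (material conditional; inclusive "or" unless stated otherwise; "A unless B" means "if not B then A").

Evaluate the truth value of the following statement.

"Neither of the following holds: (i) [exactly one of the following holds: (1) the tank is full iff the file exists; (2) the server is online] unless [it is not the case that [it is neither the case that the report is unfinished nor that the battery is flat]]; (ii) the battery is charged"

False.

Values: U=F, W=F, R=T, K=T, M=F.
Formalization: (((U <-> W) xor R) | ~(~K nor ~M)) nor M

U <-> W = F <-> F = T
(U <-> W) xor R = T xor T = F
~K = ~T = F
~M = ~F = T
~K nor ~M = F nor T = F
~(~K nor ~M) = ~F = T
((U <-> W) xor R) | ~(~K nor ~M) = F | T = T
(((U <-> W) xor R) | ~(~K nor ~M)) nor M = T nor F = F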